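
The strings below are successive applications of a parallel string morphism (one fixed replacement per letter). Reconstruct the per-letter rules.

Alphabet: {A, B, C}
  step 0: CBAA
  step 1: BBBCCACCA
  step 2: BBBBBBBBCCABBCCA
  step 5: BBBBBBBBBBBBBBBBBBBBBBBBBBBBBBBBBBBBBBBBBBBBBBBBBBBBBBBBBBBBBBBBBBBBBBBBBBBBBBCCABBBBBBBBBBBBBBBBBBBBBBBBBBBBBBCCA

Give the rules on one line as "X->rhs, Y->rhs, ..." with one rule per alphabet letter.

  step 1 ⇒ step 2: BBBCCACCA ⇒ BB·BB·BB·B·B·CCA·B·B·CCA
    A ↦ CCA
    B ↦ BB
    C ↦ B

A->CCA, B->BB, C->B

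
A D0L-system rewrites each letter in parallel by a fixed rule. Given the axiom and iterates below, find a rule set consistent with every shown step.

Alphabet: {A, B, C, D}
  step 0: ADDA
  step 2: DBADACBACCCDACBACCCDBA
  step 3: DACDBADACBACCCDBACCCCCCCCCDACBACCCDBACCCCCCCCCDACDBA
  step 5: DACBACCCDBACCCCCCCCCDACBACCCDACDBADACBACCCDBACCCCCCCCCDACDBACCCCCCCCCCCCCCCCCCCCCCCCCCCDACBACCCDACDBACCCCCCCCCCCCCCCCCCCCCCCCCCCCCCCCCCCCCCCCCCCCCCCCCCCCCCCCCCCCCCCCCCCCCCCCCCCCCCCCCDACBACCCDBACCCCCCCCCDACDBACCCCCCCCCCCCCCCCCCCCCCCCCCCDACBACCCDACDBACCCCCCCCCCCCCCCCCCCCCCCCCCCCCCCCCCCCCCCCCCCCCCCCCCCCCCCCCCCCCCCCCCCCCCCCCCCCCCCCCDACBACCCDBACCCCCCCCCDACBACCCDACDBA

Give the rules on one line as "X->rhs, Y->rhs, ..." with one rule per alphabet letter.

A->BA, B->D, C->CCC, D->DAC

  step 2 ⇒ step 3: DBADACBACCCDACBACCCDBA ⇒ DAC·D·BA·DAC·BA·CCC·D·BA·CCC·CCC·CCC·DAC·BA·CCC·D·BA·CCC·CCC·CCC·DAC·D·BA
    A ↦ BA
    B ↦ D
    C ↦ CCC
    D ↦ DAC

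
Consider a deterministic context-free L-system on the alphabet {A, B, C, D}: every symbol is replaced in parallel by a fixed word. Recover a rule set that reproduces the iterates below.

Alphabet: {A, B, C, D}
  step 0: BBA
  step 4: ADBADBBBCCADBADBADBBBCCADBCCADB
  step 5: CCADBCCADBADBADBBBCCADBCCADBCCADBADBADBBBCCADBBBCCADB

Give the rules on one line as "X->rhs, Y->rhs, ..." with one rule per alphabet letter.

  step 4 ⇒ step 5: ADBADBBBCCADBADBADBBBCCADBCCADB ⇒ C·C·ADB·C·C·ADB·ADB·ADB·B·B·C·C·ADB·C·C·ADB·C·C·ADB·ADB·ADB·B·B·C·C·ADB·B·B·C·C·ADB
    A ↦ C
    B ↦ ADB
    C ↦ B
    D ↦ C

A->C, B->ADB, C->B, D->C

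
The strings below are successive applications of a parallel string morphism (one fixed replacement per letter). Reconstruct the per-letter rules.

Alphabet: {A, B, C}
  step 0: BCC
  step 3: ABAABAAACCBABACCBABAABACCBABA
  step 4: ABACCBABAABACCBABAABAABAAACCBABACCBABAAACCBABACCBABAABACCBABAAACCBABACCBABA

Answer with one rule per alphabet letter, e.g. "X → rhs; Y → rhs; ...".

A->ABA, B->CCB, C->A

  step 3 ⇒ step 4: ABAABAAACCBABACCBABAABACCBABA ⇒ ABA·CCB·ABA·ABA·CCB·ABA·ABA·ABA·A·A·CCB·ABA·CCB·ABA·A·A·CCB·ABA·CCB·ABA·ABA·CCB·ABA·A·A·CCB·ABA·CCB·ABA
    A ↦ ABA
    B ↦ CCB
    C ↦ A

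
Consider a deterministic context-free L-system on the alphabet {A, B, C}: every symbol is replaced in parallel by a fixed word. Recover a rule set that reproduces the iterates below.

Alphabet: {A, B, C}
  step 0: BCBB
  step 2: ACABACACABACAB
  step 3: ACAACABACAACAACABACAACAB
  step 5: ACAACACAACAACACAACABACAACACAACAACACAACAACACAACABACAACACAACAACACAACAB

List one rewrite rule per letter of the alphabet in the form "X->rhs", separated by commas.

A->AC, B->AB, C->A

  step 2 ⇒ step 3: ACABACACABACAB ⇒ AC·A·AC·AB·AC·A·AC·A·AC·AB·AC·A·AC·AB
    A ↦ AC
    B ↦ AB
    C ↦ A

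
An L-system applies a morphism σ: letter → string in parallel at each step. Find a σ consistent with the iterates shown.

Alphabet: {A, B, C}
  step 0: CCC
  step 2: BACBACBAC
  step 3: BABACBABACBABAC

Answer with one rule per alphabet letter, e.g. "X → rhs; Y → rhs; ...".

  step 2 ⇒ step 3: BACBACBAC ⇒ BA·B·AC·BA·B·AC·BA·B·AC
    A ↦ B
    B ↦ BA
    C ↦ AC

A->B, B->BA, C->AC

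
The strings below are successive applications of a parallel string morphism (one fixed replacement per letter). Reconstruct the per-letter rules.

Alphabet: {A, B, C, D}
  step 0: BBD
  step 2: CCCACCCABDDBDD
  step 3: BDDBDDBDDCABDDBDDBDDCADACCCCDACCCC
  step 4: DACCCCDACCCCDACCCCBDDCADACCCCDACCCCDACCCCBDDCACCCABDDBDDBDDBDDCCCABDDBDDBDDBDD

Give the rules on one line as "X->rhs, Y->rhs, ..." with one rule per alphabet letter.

A->CA, B->DA, C->BDD, D->CC

  step 3 ⇒ step 4: BDDBDDBDDCABDDBDDBDDCADACCCCDACCCC ⇒ DA·CC·CC·DA·CC·CC·DA·CC·CC·BDD·CA·DA·CC·CC·DA·CC·CC·DA·CC·CC·BDD·CA·CC·CA·BDD·BDD·BDD·BDD·CC·CA·BDD·BDD·BDD·BDD
    A ↦ CA
    B ↦ DA
    C ↦ BDD
    D ↦ CC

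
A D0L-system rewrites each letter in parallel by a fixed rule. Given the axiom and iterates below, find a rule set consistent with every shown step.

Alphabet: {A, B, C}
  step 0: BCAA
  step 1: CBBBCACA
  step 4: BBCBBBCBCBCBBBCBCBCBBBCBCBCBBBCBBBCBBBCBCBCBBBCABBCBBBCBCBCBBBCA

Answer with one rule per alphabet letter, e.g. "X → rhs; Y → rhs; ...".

  step 0 ⇒ step 1: BCAA ⇒ CB·BB·CA·CA
    A ↦ CA
    B ↦ CB
    C ↦ BB

A->CA, B->CB, C->BB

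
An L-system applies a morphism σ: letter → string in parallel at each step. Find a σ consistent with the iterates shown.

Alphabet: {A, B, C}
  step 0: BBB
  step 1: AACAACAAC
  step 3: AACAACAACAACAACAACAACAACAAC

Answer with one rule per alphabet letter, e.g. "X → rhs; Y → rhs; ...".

A->B, B->AAC, C->B

  step 0 ⇒ step 1: BBB ⇒ AAC·AAC·AAC
    B ↦ AAC
    A ↦ B  (constrained at step 1)
    C ↦ B  (constrained at step 1)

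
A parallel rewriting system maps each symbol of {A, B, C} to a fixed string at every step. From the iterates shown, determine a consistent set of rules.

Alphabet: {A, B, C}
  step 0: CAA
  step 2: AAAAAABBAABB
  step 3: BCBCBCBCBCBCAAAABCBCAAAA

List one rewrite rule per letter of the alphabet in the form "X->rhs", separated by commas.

A->BC, B->AA, C->BB

  step 2 ⇒ step 3: AAAAAABBAABB ⇒ BC·BC·BC·BC·BC·BC·AA·AA·BC·BC·AA·AA
    A ↦ BC
    B ↦ AA
    C ↦ BB  (constrained at step 0)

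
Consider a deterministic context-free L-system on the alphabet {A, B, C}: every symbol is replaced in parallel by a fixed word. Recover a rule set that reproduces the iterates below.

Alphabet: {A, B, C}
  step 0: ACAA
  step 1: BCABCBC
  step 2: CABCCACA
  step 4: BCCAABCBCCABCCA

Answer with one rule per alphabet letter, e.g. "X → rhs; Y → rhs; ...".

  step 1 ⇒ step 2: BCABCBC ⇒ C·A·BC·C·A·C·A
    A ↦ BC
    B ↦ C
    C ↦ A

A->BC, B->C, C->A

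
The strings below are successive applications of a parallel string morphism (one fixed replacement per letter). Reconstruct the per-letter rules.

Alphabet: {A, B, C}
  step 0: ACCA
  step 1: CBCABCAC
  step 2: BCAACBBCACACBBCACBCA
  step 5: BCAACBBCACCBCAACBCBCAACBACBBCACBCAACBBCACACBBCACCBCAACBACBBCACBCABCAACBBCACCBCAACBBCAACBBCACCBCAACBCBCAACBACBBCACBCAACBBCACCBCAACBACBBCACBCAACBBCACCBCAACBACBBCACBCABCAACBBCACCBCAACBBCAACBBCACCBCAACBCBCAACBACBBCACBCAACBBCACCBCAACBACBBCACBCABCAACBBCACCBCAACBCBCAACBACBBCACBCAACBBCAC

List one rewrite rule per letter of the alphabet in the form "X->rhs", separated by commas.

A->C, B->ACB, C->BCA

  step 1 ⇒ step 2: CBCABCAC ⇒ BCA·ACB·BCA·C·ACB·BCA·C·BCA
    A ↦ C
    B ↦ ACB
    C ↦ BCA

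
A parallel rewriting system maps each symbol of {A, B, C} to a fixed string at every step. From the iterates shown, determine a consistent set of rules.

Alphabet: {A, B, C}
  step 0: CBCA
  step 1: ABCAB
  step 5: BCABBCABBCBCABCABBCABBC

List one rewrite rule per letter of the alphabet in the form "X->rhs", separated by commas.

  step 0 ⇒ step 1: CBCA ⇒ A·BC·A·B
    A ↦ B
    B ↦ BC
    C ↦ A

A->B, B->BC, C->A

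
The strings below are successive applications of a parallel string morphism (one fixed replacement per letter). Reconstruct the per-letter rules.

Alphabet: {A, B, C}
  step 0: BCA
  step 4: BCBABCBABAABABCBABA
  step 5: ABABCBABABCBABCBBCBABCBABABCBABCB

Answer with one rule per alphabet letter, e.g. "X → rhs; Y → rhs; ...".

A->BCB, B->A, C->B

  step 4 ⇒ step 5: BCBABCBABAABABCBABA ⇒ A·B·A·BCB·A·B·A·BCB·A·BCB·BCB·A·BCB·A·B·A·BCB·A·BCB
    A ↦ BCB
    B ↦ A
    C ↦ B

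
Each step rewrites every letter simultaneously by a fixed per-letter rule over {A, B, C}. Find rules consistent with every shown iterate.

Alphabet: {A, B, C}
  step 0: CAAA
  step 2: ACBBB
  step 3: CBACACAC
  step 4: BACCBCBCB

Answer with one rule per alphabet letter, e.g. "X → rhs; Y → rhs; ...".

  step 3 ⇒ step 4: CBACACAC ⇒ B·AC·C·B·C·B·C·B
    A ↦ C
    B ↦ AC
    C ↦ B

A->C, B->AC, C->B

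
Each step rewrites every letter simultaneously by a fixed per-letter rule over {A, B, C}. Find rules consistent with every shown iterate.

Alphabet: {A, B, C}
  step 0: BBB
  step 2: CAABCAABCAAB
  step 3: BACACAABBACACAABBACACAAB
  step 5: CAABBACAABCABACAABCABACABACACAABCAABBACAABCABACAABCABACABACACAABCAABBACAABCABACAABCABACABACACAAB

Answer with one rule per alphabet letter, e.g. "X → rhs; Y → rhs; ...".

  step 2 ⇒ step 3: CAABCAABCAAB ⇒ BA·CA·CA·AB·BA·CA·CA·AB·BA·CA·CA·AB
    A ↦ CA
    B ↦ AB
    C ↦ BA

A->CA, B->AB, C->BA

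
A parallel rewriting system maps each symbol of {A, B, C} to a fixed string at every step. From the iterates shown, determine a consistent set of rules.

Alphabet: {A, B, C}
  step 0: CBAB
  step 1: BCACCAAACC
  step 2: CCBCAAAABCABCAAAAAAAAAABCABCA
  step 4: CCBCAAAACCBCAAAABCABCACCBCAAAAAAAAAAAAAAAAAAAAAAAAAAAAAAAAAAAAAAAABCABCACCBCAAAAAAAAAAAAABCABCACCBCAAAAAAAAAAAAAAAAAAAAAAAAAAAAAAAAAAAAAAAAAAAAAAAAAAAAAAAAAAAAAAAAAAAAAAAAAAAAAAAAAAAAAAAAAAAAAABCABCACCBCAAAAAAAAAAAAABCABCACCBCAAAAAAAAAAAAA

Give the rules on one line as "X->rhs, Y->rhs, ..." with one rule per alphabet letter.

  step 1 ⇒ step 2: BCACCAAACC ⇒ CC·BCA·AAA·BCA·BCA·AAA·AAA·AAA·BCA·BCA
    A ↦ AAA
    B ↦ CC
    C ↦ BCA

A->AAA, B->CC, C->BCA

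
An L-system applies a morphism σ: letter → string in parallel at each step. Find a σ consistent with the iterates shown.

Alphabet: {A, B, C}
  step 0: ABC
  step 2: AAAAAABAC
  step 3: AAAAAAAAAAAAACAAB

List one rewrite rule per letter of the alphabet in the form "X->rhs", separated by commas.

  step 2 ⇒ step 3: AAAAAABAC ⇒ AA·AA·AA·AA·AA·AA·AC·AA·B
    A ↦ AA
    B ↦ AC
    C ↦ B

A->AA, B->AC, C->B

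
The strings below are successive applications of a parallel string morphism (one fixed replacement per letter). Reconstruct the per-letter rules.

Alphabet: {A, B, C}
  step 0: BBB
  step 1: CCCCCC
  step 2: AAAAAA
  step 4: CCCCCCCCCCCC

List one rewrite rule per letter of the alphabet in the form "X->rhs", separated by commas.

A->B, B->CC, C->A

  step 1 ⇒ step 2: CCCCCC ⇒ A·A·A·A·A·A
    C ↦ A
    A ↦ B  (constrained at step 2)
  step 0 ⇒ step 1: BBB ⇒ CC·CC·CC
    B ↦ CC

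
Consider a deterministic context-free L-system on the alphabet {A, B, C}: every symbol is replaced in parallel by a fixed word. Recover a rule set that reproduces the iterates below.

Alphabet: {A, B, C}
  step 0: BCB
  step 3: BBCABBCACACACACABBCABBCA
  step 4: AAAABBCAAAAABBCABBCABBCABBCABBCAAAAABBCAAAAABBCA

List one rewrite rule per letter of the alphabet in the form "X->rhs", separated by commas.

  step 3 ⇒ step 4: BBCABBCACACACACABBCABBCA ⇒ AA·AA·BB·CA·AA·AA·BB·CA·BB·CA·BB·CA·BB·CA·BB·CA·AA·AA·BB·CA·AA·AA·BB·CA
    A ↦ CA
    B ↦ AA
    C ↦ BB

A->CA, B->AA, C->BB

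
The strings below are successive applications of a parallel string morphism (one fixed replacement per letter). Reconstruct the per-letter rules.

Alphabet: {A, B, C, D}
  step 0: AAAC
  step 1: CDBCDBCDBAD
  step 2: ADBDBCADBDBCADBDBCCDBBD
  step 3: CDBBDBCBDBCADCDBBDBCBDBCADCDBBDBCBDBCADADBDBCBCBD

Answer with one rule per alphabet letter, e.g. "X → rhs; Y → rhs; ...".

  step 2 ⇒ step 3: ADBDBCADBDBCADBDBCCDBBD ⇒ CDB·BD·BC·BD·BC·AD·CDB·BD·BC·BD·BC·AD·CDB·BD·BC·BD·BC·AD·AD·BD·BC·BC·BD
    A ↦ CDB
    B ↦ BC
    C ↦ AD
    D ↦ BD

A->CDB, B->BC, C->AD, D->BD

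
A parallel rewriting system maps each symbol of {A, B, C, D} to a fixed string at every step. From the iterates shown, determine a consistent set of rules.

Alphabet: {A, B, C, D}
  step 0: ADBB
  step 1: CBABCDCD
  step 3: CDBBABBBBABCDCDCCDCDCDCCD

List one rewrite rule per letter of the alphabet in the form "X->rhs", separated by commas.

  step 0 ⇒ step 1: ADBB ⇒ C·BAB·CD·CD
    A ↦ C
    B ↦ CD
    D ↦ BAB
    C ↦ B  (constrained at step 1)

A->C, B->CD, C->B, D->BAB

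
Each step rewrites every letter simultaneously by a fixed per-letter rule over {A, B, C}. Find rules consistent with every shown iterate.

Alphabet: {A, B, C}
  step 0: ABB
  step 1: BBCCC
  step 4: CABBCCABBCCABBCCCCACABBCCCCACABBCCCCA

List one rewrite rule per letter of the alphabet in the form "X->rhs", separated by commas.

A->BBC, B->C, C->CA

  step 0 ⇒ step 1: ABB ⇒ BBC·C·C
    A ↦ BBC
    B ↦ C
    C ↦ CA  (constrained at step 1)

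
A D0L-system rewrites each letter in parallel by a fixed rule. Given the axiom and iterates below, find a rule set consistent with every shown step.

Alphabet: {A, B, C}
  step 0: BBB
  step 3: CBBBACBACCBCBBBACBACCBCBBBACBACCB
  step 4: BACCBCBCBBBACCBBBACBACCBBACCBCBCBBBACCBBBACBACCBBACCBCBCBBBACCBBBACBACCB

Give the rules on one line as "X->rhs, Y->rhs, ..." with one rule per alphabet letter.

A->B, B->CB, C->BAC

  step 3 ⇒ step 4: CBBBACBACCBCBBBACBACCBCBBBACBACCB ⇒ BAC·CB·CB·CB·B·BAC·CB·B·BAC·BAC·CB·BAC·CB·CB·CB·B·BAC·CB·B·BAC·BAC·CB·BAC·CB·CB·CB·B·BAC·CB·B·BAC·BAC·CB
    A ↦ B
    B ↦ CB
    C ↦ BAC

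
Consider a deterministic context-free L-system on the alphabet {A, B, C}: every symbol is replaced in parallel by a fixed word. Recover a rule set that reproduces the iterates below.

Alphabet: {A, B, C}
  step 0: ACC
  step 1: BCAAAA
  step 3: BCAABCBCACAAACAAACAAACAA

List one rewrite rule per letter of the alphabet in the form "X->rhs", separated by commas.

  step 0 ⇒ step 1: ACC ⇒ BC·AA·AA
    A ↦ BC
    C ↦ AA
    B ↦ AC  (constrained at step 1)

A->BC, B->AC, C->AA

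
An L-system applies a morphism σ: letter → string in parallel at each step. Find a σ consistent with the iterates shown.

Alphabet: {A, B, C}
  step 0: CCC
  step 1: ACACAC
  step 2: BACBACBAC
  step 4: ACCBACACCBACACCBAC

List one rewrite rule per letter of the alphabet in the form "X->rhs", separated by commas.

A->B, B->C, C->AC

  step 1 ⇒ step 2: ACACAC ⇒ B·AC·B·AC·B·AC
    A ↦ B
    C ↦ AC
    B ↦ C  (constrained at step 2)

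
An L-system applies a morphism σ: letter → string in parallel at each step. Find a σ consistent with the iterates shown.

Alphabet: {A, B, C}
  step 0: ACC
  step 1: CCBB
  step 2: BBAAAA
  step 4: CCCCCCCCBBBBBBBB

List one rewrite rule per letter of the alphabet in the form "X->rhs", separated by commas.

  step 1 ⇒ step 2: CCBB ⇒ B·B·AA·AA
    B ↦ AA
    C ↦ B
  step 0 ⇒ step 1: ACC ⇒ CC·B·B
    A ↦ CC

A->CC, B->AA, C->B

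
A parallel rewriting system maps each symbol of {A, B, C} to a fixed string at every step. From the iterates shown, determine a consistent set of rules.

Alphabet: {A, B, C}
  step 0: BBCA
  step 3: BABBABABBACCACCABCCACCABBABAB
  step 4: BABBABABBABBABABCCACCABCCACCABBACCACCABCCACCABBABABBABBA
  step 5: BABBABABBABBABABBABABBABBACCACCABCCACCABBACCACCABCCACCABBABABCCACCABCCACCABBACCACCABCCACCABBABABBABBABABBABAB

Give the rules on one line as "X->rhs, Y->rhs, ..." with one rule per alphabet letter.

  step 4 ⇒ step 5: BABBABABBABBABABCCACCABCCACCABBACCACCABCCACCABBABABBABBA ⇒ BA·B·BA·BA·B·BA·B·BA·BA·B·BA·BA·B·BA·B·BA·CCA·CCA·B·CCA·CCA·B·BA·CCA·CCA·B·CCA·CCA·B·BA·BA·B·CCA·CCA·B·CCA·CCA·B·BA·CCA·CCA·B·CCA·CCA·B·BA·BA·B·BA·B·BA·BA·B·BA·BA·B
    A ↦ B
    B ↦ BA
    C ↦ CCA

A->B, B->BA, C->CCA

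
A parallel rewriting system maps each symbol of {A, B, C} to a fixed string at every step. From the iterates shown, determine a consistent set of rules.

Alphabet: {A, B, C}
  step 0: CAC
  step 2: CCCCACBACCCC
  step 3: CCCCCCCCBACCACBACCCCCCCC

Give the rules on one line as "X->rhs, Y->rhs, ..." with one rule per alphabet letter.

  step 2 ⇒ step 3: CCCCACBACCCC ⇒ CC·CC·CC·CC·BA·CC·AC·BA·CC·CC·CC·CC
    A ↦ BA
    B ↦ AC
    C ↦ CC

A->BA, B->AC, C->CC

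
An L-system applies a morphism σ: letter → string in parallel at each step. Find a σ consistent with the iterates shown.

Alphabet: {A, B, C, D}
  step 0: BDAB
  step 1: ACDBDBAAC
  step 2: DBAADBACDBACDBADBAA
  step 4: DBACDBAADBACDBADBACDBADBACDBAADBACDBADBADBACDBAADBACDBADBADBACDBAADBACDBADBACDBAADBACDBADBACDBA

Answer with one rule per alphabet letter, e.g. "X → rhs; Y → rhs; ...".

  step 1 ⇒ step 2: ACDBDBAAC ⇒ DBA·A·DB·AC·DB·AC·DBA·DBA·A
    A ↦ DBA
    B ↦ AC
    C ↦ A
    D ↦ DB

A->DBA, B->AC, C->A, D->DB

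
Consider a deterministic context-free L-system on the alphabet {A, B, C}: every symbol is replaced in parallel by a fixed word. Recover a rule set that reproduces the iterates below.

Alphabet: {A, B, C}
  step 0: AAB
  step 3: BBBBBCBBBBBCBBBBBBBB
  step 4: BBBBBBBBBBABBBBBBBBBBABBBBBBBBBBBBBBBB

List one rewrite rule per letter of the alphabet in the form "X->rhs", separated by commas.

  step 3 ⇒ step 4: BBBBBCBBBBBCBBBBBBBB ⇒ BB·BB·BB·BB·BB·A·BB·BB·BB·BB·BB·A·BB·BB·BB·BB·BB·BB·BB·BB
    B ↦ BB
    C ↦ A
    A ↦ BC  (constrained at step 0)

A->BC, B->BB, C->A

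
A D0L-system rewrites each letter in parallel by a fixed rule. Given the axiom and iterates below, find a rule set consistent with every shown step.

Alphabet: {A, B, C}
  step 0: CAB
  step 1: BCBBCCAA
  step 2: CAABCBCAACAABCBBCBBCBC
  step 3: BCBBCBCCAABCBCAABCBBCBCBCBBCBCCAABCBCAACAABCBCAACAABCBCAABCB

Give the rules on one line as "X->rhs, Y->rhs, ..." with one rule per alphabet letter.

A->BC, B->CAA, C->BCB

  step 2 ⇒ step 3: CAABCBCAACAABCBBCBBCBC ⇒ BCB·BC·BC·CAA·BCB·CAA·BCB·BC·BC·BCB·BC·BC·CAA·BCB·CAA·CAA·BCB·CAA·CAA·BCB·CAA·BCB
    A ↦ BC
    B ↦ CAA
    C ↦ BCB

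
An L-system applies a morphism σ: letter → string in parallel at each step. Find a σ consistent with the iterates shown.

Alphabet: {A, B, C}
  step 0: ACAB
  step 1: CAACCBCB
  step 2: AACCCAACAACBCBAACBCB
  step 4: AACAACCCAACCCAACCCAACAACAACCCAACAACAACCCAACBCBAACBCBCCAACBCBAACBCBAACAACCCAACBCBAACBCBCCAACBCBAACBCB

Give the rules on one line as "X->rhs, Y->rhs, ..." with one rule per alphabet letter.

  step 1 ⇒ step 2: CAACCBCB ⇒ AAC·C·C·AAC·AAC·BCB·AAC·BCB
    A ↦ C
    B ↦ BCB
    C ↦ AAC

A->C, B->BCB, C->AAC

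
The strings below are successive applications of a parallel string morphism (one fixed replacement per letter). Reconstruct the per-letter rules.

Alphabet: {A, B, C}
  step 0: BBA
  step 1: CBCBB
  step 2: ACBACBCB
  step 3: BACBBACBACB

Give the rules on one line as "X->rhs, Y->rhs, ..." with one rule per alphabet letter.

  step 2 ⇒ step 3: ACBACBCB ⇒ B·A·CB·B·A·CB·A·CB
    A ↦ B
    B ↦ CB
    C ↦ A

A->B, B->CB, C->A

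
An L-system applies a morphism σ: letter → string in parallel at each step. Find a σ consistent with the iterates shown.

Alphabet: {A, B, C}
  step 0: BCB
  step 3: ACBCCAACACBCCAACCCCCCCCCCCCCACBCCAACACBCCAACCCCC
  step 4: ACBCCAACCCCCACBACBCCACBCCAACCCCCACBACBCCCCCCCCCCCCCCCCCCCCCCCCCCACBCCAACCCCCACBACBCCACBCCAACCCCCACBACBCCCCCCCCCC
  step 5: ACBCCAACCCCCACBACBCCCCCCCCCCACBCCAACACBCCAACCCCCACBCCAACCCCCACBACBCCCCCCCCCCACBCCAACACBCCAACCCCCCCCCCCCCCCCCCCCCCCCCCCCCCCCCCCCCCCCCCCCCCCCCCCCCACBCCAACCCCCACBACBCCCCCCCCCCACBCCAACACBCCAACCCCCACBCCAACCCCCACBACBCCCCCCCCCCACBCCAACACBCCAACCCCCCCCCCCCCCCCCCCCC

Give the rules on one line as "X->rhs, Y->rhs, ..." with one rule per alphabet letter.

  step 4 ⇒ step 5: ACBCCAACCCCCACBACBCCACBCCAACCCCCACBACBCCCCCCCCCCCCCCCCCCCCCCCCCCACBCCAACCCCCACBACBCCACBCCAACCCCCACBACBCCCCCCCCCC ⇒ ACB·CC·AAC·CC·CC·ACB·ACB·CC·CC·CC·CC·CC·ACB·CC·AAC·ACB·CC·AAC·CC·CC·ACB·CC·AAC·CC·CC·ACB·ACB·CC·CC·CC·CC·CC·ACB·CC·AAC·ACB·CC·AAC·CC·CC·CC·CC·CC·CC·CC·CC·CC·CC·CC·CC·CC·CC·CC·CC·CC·CC·CC·CC·CC·CC·CC·CC·CC·CC·ACB·CC·AAC·CC·CC·ACB·ACB·CC·CC·CC·CC·CC·ACB·CC·AAC·ACB·CC·AAC·CC·CC·ACB·CC·AAC·CC·CC·ACB·ACB·CC·CC·CC·CC·CC·ACB·CC·AAC·ACB·CC·AAC·CC·CC·CC·CC·CC·CC·CC·CC·CC·CC
    A ↦ ACB
    B ↦ AAC
    C ↦ CC

A->ACB, B->AAC, C->CC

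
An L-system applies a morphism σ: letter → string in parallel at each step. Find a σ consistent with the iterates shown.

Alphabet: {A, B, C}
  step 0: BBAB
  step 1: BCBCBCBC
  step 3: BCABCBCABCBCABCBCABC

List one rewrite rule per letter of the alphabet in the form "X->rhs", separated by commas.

  step 0 ⇒ step 1: BBAB ⇒ BC·BC·BC·BC
    A ↦ BC
    B ↦ BC
    C ↦ A  (constrained at step 1)

A->BC, B->BC, C->A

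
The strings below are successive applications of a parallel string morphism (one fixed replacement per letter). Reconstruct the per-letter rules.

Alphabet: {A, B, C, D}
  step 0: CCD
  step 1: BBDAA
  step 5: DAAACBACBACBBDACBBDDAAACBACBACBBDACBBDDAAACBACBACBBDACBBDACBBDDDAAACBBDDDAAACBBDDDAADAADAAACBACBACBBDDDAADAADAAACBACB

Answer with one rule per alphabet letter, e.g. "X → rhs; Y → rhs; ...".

  step 0 ⇒ step 1: CCD ⇒ B·B·DAA
    C ↦ B
    D ↦ DAA
    A ↦ ACB  (constrained at step 1)
    B ↦ D  (constrained at step 1)

A->ACB, B->D, C->B, D->DAA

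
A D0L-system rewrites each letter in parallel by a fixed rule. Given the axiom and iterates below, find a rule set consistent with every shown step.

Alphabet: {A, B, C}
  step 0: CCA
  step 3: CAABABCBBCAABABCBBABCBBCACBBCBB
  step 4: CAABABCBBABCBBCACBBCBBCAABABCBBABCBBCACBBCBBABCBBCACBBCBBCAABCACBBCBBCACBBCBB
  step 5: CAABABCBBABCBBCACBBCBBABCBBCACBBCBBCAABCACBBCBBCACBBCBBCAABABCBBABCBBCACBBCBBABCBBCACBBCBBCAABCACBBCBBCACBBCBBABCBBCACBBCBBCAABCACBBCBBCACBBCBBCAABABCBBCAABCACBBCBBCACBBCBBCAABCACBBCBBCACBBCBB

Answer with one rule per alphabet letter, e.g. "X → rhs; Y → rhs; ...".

  step 4 ⇒ step 5: CAABABCBBABCBBCACBBCBBCAABABCBBABCBBCACBBCBBABCBBCACBBCBBCAABCACBBCBBCACBBCBB ⇒ CA·AB·AB·CBB·AB·CBB·CA·CBB·CBB·AB·CBB·CA·CBB·CBB·CA·AB·CA·CBB·CBB·CA·CBB·CBB·CA·AB·AB·CBB·AB·CBB·CA·CBB·CBB·AB·CBB·CA·CBB·CBB·CA·AB·CA·CBB·CBB·CA·CBB·CBB·AB·CBB·CA·CBB·CBB·CA·AB·CA·CBB·CBB·CA·CBB·CBB·CA·AB·AB·CBB·CA·AB·CA·CBB·CBB·CA·CBB·CBB·CA·AB·CA·CBB·CBB·CA·CBB·CBB
    A ↦ AB
    B ↦ CBB
    C ↦ CA

A->AB, B->CBB, C->CA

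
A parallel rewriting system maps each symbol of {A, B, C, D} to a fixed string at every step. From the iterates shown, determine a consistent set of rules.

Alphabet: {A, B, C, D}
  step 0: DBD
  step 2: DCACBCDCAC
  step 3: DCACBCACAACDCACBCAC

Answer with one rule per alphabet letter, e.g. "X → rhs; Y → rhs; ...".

A->BC, B->A, C->AC, D->DC

  step 2 ⇒ step 3: DCACBCDCAC ⇒ DC·AC·BC·AC·A·AC·DC·AC·BC·AC
    A ↦ BC
    B ↦ A
    C ↦ AC
    D ↦ DC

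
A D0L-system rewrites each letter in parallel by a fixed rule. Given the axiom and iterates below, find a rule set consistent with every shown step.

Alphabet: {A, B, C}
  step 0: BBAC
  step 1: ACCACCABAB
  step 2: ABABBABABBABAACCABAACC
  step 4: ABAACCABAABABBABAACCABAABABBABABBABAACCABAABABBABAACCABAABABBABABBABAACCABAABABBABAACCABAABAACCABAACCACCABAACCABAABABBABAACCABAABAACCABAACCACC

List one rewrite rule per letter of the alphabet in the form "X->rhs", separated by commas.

A->ABA, B->ACC, C->B

  step 1 ⇒ step 2: ACCACCABAB ⇒ ABA·B·B·ABA·B·B·ABA·ACC·ABA·ACC
    A ↦ ABA
    B ↦ ACC
    C ↦ B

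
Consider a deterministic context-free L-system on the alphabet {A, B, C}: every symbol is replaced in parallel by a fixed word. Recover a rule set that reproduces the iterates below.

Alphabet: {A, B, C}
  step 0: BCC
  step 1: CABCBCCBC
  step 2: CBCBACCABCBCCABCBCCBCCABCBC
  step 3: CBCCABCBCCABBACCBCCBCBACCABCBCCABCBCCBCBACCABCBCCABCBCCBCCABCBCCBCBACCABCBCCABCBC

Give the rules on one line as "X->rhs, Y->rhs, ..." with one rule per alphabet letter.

  step 2 ⇒ step 3: CBCBACCABCBCCABCBCCBCCABCBC ⇒ CBC·CAB·CBC·CAB·BAC·CBC·CBC·BAC·CAB·CBC·CAB·CBC·CBC·BAC·CAB·CBC·CAB·CBC·CBC·CAB·CBC·CBC·BAC·CAB·CBC·CAB·CBC
    A ↦ BAC
    B ↦ CAB
    C ↦ CBC

A->BAC, B->CAB, C->CBC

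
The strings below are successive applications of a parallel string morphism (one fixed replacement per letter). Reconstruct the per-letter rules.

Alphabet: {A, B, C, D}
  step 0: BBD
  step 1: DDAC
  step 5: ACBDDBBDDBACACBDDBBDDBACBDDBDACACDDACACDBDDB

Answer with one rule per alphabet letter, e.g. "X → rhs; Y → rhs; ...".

A->BD, B->D, C->DB, D->AC

  step 0 ⇒ step 1: BBD ⇒ D·D·AC
    B ↦ D
    D ↦ AC
    A ↦ BD  (constrained at step 1)
    C ↦ DB  (constrained at step 1)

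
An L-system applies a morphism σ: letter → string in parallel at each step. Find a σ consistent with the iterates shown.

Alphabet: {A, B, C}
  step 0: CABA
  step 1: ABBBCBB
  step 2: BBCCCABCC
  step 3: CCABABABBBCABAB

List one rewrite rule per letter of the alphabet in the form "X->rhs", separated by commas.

  step 2 ⇒ step 3: BBCCCABCC ⇒ C·C·AB·AB·AB·BB·C·AB·AB
    A ↦ BB
    B ↦ C
    C ↦ AB

A->BB, B->C, C->AB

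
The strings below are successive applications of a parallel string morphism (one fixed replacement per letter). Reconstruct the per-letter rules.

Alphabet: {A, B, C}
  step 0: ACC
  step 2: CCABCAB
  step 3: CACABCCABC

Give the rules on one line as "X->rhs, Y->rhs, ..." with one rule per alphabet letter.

  step 2 ⇒ step 3: CCABCAB ⇒ CA·CA·B·C·CA·B·C
    A ↦ B
    B ↦ C
    C ↦ CA

A->B, B->C, C->CA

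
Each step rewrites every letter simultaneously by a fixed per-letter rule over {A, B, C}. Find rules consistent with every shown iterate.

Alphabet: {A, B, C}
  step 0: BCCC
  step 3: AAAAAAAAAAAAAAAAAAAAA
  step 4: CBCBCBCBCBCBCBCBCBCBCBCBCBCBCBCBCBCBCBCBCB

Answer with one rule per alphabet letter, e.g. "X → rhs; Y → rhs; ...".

A->CB, B->A, C->AA

  step 3 ⇒ step 4: AAAAAAAAAAAAAAAAAAAAA ⇒ CB·CB·CB·CB·CB·CB·CB·CB·CB·CB·CB·CB·CB·CB·CB·CB·CB·CB·CB·CB·CB
    A ↦ CB
    B ↦ A  (constrained at step 0)
    C ↦ AA  (constrained at step 0)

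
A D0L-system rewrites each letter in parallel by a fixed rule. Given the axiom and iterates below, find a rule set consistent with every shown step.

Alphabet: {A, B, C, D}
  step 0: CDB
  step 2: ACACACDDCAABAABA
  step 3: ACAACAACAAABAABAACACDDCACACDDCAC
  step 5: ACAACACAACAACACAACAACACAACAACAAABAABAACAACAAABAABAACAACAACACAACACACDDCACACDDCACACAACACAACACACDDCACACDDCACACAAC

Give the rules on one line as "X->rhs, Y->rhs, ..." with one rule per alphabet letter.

  step 2 ⇒ step 3: ACACACDDCAABAABA ⇒ AC·A·AC·A·AC·A·AAB·AAB·A·AC·AC·DDC·AC·AC·DDC·AC
    A ↦ AC
    B ↦ DDC
    C ↦ A
    D ↦ AAB

A->AC, B->DDC, C->A, D->AAB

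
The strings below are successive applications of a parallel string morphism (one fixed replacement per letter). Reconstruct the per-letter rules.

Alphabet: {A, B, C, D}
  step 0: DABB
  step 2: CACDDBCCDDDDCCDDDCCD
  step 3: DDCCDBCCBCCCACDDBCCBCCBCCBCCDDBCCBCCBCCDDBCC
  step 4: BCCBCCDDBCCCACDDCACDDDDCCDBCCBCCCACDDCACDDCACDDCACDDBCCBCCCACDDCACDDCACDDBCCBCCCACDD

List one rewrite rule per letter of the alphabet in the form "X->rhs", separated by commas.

  step 3 ⇒ step 4: DDCCDBCCBCCCACDDBCCBCCBCCBCCDDBCCBCCBCCDDBCC ⇒ BCC·BCC·D·D·BCC·CAC·D·D·CAC·D·D·D·DCC·D·BCC·BCC·CAC·D·D·CAC·D·D·CAC·D·D·CAC·D·D·BCC·BCC·CAC·D·D·CAC·D·D·CAC·D·D·BCC·BCC·CAC·D·D
    A ↦ DCC
    B ↦ CAC
    C ↦ D
    D ↦ BCC

A->DCC, B->CAC, C->D, D->BCC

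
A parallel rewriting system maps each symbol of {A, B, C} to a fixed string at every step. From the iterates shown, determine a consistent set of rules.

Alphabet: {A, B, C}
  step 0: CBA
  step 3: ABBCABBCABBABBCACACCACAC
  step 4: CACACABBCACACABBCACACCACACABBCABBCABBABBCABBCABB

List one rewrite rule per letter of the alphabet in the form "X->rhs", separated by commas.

  step 3 ⇒ step 4: ABBCABBCABBABBCACACCACAC ⇒ C·AC·AC·ABB·C·AC·AC·ABB·C·AC·AC·C·AC·AC·ABB·C·ABB·C·ABB·ABB·C·ABB·C·ABB
    A ↦ C
    B ↦ AC
    C ↦ ABB

A->C, B->AC, C->ABB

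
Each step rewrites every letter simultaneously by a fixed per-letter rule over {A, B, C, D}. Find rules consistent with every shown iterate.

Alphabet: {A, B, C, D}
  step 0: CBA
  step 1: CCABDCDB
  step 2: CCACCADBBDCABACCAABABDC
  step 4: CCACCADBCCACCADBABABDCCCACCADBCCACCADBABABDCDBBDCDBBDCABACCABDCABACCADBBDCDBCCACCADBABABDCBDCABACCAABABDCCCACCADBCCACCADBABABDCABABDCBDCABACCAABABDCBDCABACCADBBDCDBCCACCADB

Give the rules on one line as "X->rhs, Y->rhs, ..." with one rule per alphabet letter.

  step 1 ⇒ step 2: CCABDCDB ⇒ CCA·CCA·DB·BDC·ABA·CCA·ABA·BDC
    A ↦ DB
    B ↦ BDC
    C ↦ CCA
    D ↦ ABA

A->DB, B->BDC, C->CCA, D->ABA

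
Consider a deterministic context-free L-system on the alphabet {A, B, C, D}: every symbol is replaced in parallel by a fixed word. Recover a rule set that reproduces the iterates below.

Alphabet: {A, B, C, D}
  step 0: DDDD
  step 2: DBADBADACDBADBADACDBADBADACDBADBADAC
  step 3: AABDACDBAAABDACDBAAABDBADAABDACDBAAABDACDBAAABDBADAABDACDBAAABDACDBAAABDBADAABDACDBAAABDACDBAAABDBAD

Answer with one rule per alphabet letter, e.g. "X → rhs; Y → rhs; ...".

A->DBA, B->DAC, C->D, D->AAB

  step 2 ⇒ step 3: DBADBADACDBADBADACDBADBADACDBADBADAC ⇒ AAB·DAC·DBA·AAB·DAC·DBA·AAB·DBA·D·AAB·DAC·DBA·AAB·DAC·DBA·AAB·DBA·D·AAB·DAC·DBA·AAB·DAC·DBA·AAB·DBA·D·AAB·DAC·DBA·AAB·DAC·DBA·AAB·DBA·D
    A ↦ DBA
    B ↦ DAC
    C ↦ D
    D ↦ AAB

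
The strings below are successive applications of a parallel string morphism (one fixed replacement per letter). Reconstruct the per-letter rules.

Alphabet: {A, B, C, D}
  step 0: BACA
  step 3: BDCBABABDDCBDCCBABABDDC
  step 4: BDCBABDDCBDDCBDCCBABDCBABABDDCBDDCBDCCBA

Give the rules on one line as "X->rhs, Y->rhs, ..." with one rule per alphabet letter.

A->DC, B->BD, C->BA, D->C

  step 3 ⇒ step 4: BDCBABABDDCBDCCBABABDDC ⇒ BD·C·BA·BD·DC·BD·DC·BD·C·C·BA·BD·C·BA·BA·BD·DC·BD·DC·BD·C·C·BA
    A ↦ DC
    B ↦ BD
    C ↦ BA
    D ↦ C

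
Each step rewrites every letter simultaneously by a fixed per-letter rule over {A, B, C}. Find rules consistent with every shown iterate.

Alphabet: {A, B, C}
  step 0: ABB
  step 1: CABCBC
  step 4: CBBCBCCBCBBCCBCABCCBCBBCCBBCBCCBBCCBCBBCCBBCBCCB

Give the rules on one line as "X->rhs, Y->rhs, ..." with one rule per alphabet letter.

A->CA, B->BC, C->CB

  step 0 ⇒ step 1: ABB ⇒ CA·BC·BC
    A ↦ CA
    B ↦ BC
    C ↦ CB  (constrained at step 1)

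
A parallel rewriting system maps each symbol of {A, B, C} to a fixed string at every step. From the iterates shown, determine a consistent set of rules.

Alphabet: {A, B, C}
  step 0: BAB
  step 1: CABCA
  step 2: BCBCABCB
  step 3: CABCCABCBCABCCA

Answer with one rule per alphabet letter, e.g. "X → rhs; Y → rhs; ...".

A->B, B->CA, C->BC

  step 2 ⇒ step 3: BCBCABCB ⇒ CA·BC·CA·BC·B·CA·BC·CA
    A ↦ B
    B ↦ CA
    C ↦ BC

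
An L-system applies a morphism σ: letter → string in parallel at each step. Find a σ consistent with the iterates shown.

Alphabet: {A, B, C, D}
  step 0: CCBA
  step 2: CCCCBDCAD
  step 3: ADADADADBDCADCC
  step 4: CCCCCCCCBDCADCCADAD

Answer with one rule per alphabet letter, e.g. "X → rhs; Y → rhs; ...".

A->C, B->BD, C->AD, D->C

  step 3 ⇒ step 4: ADADADADBDCADCC ⇒ C·C·C·C·C·C·C·C·BD·C·AD·C·C·AD·AD
    A ↦ C
    B ↦ BD
    C ↦ AD
    D ↦ C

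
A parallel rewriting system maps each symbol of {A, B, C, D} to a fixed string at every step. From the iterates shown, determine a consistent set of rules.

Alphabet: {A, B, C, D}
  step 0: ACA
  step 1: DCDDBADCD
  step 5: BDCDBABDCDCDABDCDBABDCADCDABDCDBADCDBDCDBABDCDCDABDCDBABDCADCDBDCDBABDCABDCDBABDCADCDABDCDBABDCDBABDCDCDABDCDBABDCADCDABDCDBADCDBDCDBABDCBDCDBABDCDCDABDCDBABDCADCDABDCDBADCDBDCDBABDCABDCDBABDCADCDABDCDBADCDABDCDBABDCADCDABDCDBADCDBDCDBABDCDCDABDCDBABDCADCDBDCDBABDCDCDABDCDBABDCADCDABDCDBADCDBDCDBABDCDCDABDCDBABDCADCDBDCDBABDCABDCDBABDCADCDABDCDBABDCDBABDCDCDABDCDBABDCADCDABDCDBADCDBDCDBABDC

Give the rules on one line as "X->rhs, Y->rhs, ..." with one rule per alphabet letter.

  step 0 ⇒ step 1: ACA ⇒ DCD·DBA·DCD
    A ↦ DCD
    C ↦ DBA
    B ↦ A  (constrained at step 1)
    D ↦ BDC  (constrained at step 1)

A->DCD, B->A, C->DBA, D->BDC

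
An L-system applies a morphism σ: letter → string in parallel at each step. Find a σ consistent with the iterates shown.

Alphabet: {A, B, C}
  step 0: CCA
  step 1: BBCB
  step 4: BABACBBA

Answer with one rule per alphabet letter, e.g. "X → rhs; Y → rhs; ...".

A->CB, B->A, C->B

  step 0 ⇒ step 1: CCA ⇒ B·B·CB
    A ↦ CB
    C ↦ B
    B ↦ A  (constrained at step 1)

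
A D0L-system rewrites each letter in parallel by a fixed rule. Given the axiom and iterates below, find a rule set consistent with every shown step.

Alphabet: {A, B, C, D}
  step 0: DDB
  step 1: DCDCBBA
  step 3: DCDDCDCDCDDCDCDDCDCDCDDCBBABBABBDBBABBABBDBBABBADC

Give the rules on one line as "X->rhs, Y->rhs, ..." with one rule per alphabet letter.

A->BBD, B->BBA, C->DDC, D->DC

  step 0 ⇒ step 1: DDB ⇒ DC·DC·BBA
    B ↦ BBA
    D ↦ DC
    A ↦ BBD  (constrained at step 1)
    C ↦ DDC  (constrained at step 1)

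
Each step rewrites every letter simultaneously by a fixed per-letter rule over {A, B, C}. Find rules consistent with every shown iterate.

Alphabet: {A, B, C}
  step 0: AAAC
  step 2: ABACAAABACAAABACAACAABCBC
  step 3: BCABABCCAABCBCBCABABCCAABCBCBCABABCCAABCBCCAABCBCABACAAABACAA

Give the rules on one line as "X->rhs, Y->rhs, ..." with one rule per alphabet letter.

  step 2 ⇒ step 3: ABACAAABACAAABACAACAABCBC ⇒ BC·ABA·BC·CAA·BC·BC·BC·ABA·BC·CAA·BC·BC·BC·ABA·BC·CAA·BC·BC·CAA·BC·BC·ABA·CAA·ABA·CAA
    A ↦ BC
    B ↦ ABA
    C ↦ CAA

A->BC, B->ABA, C->CAA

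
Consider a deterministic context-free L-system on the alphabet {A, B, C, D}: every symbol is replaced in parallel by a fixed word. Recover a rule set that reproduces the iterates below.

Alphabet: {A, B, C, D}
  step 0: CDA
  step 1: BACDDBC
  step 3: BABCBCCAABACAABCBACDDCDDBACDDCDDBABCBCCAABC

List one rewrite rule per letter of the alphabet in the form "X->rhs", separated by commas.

A->BC, B->CAA, C->BA, D->CDD

  step 0 ⇒ step 1: CDA ⇒ BA·CDD·BC
    A ↦ BC
    C ↦ BA
    D ↦ CDD
    B ↦ CAA  (constrained at step 1)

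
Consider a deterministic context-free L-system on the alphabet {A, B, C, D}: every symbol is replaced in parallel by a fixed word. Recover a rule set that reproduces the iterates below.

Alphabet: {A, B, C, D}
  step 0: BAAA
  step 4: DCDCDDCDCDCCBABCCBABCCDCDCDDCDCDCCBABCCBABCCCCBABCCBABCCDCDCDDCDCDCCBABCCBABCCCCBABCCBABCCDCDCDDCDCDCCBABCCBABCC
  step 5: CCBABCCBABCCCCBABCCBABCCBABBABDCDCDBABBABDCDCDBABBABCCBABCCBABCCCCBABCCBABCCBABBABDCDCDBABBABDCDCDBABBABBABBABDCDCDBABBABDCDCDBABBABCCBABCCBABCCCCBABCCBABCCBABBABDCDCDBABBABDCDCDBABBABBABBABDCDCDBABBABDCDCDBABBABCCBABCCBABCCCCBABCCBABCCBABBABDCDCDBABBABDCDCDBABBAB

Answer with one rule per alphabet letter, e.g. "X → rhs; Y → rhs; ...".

  step 4 ⇒ step 5: DCDCDDCDCDCCBABCCBABCCDCDCDDCDCDCCBABCCBABCCCCBABCCBABCCDCDCDDCDCDCCBABCCBABCCCCBABCCBABCCDCDCDDCDCDCCBABCCBABCC ⇒ CC·BAB·CC·BAB·CC·CC·BAB·CC·BAB·CC·BAB·BAB·D·CDC·D·BAB·BAB·D·CDC·D·BAB·BAB·CC·BAB·CC·BAB·CC·CC·BAB·CC·BAB·CC·BAB·BAB·D·CDC·D·BAB·BAB·D·CDC·D·BAB·BAB·BAB·BAB·D·CDC·D·BAB·BAB·D·CDC·D·BAB·BAB·CC·BAB·CC·BAB·CC·CC·BAB·CC·BAB·CC·BAB·BAB·D·CDC·D·BAB·BAB·D·CDC·D·BAB·BAB·BAB·BAB·D·CDC·D·BAB·BAB·D·CDC·D·BAB·BAB·CC·BAB·CC·BAB·CC·CC·BAB·CC·BAB·CC·BAB·BAB·D·CDC·D·BAB·BAB·D·CDC·D·BAB·BAB
    A ↦ CDC
    B ↦ D
    C ↦ BAB
    D ↦ CC

A->CDC, B->D, C->BAB, D->CC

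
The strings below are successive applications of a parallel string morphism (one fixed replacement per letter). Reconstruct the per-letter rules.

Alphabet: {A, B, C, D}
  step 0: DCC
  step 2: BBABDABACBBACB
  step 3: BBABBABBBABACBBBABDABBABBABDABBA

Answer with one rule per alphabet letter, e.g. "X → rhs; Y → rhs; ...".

  step 2 ⇒ step 3: BBABDABACBBACB ⇒ BBA·BBA·B·BBA·BAC·B·BBA·B·DA·BBA·BBA·B·DA·BBA
    A ↦ B
    B ↦ BBA
    C ↦ DA
    D ↦ BAC

A->B, B->BBA, C->DA, D->BAC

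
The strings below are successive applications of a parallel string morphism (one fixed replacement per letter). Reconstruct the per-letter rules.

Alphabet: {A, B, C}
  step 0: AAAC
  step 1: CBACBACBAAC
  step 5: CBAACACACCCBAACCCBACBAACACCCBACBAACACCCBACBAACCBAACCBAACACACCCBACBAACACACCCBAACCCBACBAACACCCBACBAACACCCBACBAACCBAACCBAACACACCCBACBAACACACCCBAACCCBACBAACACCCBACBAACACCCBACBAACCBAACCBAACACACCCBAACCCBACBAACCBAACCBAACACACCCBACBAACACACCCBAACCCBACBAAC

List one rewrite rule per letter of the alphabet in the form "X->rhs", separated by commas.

  step 0 ⇒ step 1: AAAC ⇒ CBA·CBA·CBA·AC
    A ↦ CBA
    C ↦ AC
    B ↦ C  (constrained at step 1)

A->CBA, B->C, C->AC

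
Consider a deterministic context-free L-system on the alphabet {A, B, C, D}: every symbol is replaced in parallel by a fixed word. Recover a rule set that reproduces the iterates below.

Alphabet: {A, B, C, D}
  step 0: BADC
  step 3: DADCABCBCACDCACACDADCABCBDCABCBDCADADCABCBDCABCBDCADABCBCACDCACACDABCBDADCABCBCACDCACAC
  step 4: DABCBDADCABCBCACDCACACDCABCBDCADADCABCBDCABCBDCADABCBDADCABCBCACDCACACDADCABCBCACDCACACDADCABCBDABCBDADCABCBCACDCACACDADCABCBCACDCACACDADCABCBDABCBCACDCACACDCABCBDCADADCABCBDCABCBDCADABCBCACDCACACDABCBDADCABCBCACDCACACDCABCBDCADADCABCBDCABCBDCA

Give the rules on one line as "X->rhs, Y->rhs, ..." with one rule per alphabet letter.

A->BCB, B->CAC, C->DCA, D->DA

  step 3 ⇒ step 4: DADCABCBCACDCACACDADCABCBDCABCBDCADADCABCBDCABCBDCADABCBCACDCACACDABCBDADCABCBCACDCACAC ⇒ DA·BCB·DA·DCA·BCB·CAC·DCA·CAC·DCA·BCB·DCA·DA·DCA·BCB·DCA·BCB·DCA·DA·BCB·DA·DCA·BCB·CAC·DCA·CAC·DA·DCA·BCB·CAC·DCA·CAC·DA·DCA·BCB·DA·BCB·DA·DCA·BCB·CAC·DCA·CAC·DA·DCA·BCB·CAC·DCA·CAC·DA·DCA·BCB·DA·BCB·CAC·DCA·CAC·DCA·BCB·DCA·DA·DCA·BCB·DCA·BCB·DCA·DA·BCB·CAC·DCA·CAC·DA·BCB·DA·DCA·BCB·CAC·DCA·CAC·DCA·BCB·DCA·DA·DCA·BCB·DCA·BCB·DCA
    A ↦ BCB
    B ↦ CAC
    C ↦ DCA
    D ↦ DA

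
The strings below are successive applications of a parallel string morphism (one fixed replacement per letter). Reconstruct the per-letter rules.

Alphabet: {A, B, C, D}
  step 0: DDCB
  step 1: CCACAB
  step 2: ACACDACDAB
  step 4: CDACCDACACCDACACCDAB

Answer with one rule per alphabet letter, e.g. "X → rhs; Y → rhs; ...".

  step 1 ⇒ step 2: CCACAB ⇒ AC·AC·D·AC·D·AB
    A ↦ D
    B ↦ AB
    C ↦ AC
  step 0 ⇒ step 1: DDCB ⇒ C·C·AC·AB
    D ↦ C

A->D, B->AB, C->AC, D->C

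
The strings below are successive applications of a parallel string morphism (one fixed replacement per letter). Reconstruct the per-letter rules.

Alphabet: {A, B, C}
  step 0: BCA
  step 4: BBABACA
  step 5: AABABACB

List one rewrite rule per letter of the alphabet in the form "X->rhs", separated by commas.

  step 4 ⇒ step 5: BBABACA ⇒ A·A·B·A·B·AC·B
    A ↦ B
    B ↦ A
    C ↦ AC

A->B, B->A, C->AC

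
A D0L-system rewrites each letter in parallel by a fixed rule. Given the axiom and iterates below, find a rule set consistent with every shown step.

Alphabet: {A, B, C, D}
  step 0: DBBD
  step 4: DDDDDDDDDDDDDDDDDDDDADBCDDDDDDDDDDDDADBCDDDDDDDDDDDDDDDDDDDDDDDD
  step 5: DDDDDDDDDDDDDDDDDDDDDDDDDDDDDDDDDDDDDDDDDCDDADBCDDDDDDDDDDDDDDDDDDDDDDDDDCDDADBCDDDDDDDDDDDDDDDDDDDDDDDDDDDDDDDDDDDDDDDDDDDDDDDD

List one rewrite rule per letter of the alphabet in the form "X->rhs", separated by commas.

  step 4 ⇒ step 5: DDDDDDDDDDDDDDDDDDDDADBCDDDDDDDDDDDDADBCDDDDDDDDDDDDDDDDDDDDDDDD ⇒ DD·DD·DD·DD·DD·DD·DD·DD·DD·DD·DD·DD·DD·DD·DD·DD·DD·DD·DD·DD·DC·DD·AD·BC·DD·DD·DD·DD·DD·DD·DD·DD·DD·DD·DD·DD·DC·DD·AD·BC·DD·DD·DD·DD·DD·DD·DD·DD·DD·DD·DD·DD·DD·DD·DD·DD·DD·DD·DD·DD·DD·DD·DD·DD
    A ↦ DC
    B ↦ AD
    C ↦ BC
    D ↦ DD

A->DC, B->AD, C->BC, D->DD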